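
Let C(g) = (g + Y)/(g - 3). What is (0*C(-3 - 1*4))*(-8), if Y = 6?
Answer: 0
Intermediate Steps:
C(g) = (6 + g)/(-3 + g) (C(g) = (g + 6)/(g - 3) = (6 + g)/(-3 + g))
(0*C(-3 - 1*4))*(-8) = (0*((6 + (-3 - 1*4))/(-3 + (-3 - 1*4))))*(-8) = (0*((6 + (-3 - 4))/(-3 + (-3 - 4))))*(-8) = (0*((6 - 7)/(-3 - 7)))*(-8) = (0*(-1/(-10)))*(-8) = (0*(-1/10*(-1)))*(-8) = (0*(1/10))*(-8) = 0*(-8) = 0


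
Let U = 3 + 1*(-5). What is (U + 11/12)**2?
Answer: 169/144 ≈ 1.1736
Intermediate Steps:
U = -2 (U = 3 - 5 = -2)
(U + 11/12)**2 = (-2 + 11/12)**2 = (-13/12)**2 = 169/144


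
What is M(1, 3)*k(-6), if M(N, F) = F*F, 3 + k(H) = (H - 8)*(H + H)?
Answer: 1485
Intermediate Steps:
k(H) = -3 + 2*H*(-8 + H) (k(H) = -3 + (H - 8)*(H + H) = -3 + (-8 + H)*(2*H) = -3 + 2*H*(-8 + H))
M(N, F) = F²
M(1, 3)*k(-6) = 3²*(-3 - 16*(-6) + 2*(-6)²) = 9*(-3 + 96 + 2*36) = 9*(-3 + 96 + 72) = 9*165 = 1485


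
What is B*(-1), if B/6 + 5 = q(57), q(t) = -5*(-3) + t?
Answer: -402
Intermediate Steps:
q(t) = 15 + t
B = 402 (B = -30 + 6*(15 + 57) = -30 + 6*72 = -30 + 432 = 402)
B*(-1) = 402*(-1) = -402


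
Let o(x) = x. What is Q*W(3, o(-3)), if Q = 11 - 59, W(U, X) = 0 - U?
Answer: 144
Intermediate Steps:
W(U, X) = -U
Q = -48
Q*W(3, o(-3)) = -(-48)*3 = -48*(-3) = 144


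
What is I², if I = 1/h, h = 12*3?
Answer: 1/1296 ≈ 0.00077160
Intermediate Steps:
h = 36
I = 1/36 ≈ 0.027778
I² = (1/36)² = 1/1296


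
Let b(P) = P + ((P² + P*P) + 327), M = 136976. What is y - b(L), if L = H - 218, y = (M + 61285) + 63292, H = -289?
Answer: -252365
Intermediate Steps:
y = 261553 (y = (136976 + 61285) + 63292 = 198261 + 63292 = 261553)
L = -507 (L = -289 - 218 = -507)
b(P) = 327 + P + 2*P² (b(P) = P + ((P² + P²) + 327) = P + (2*P² + 327) = P + (327 + 2*P²) = 327 + P + 2*P²)
y - b(L) = 261553 - (327 - 507 + 2*(-507)²) = 261553 - (327 - 507 + 2*257049) = 261553 - (327 - 507 + 514098) = 261553 - 1*513918 = 261553 - 513918 = -252365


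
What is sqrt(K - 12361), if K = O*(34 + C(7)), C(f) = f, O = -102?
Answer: I*sqrt(16543) ≈ 128.62*I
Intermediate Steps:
K = -4182 (K = -102*(34 + 7) = -102*41 = -4182)
sqrt(K - 12361) = sqrt(-4182 - 12361) = sqrt(-16543) = I*sqrt(16543)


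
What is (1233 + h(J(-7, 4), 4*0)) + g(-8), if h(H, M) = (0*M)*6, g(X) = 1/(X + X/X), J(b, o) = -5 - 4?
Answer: 8630/7 ≈ 1232.9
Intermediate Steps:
J(b, o) = -9
g(X) = 1/(1 + X) (g(X) = 1/(X + 1) = 1/(1 + X))
h(H, M) = 0 (h(H, M) = 0*6 = 0)
(1233 + h(J(-7, 4), 4*0)) + g(-8) = (1233 + 0) + 1/(1 - 8) = 1233 + 1/(-7) = 1233 - 1/7 = 8630/7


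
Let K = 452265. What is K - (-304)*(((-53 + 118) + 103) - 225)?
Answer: 434937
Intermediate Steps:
K - (-304)*(((-53 + 118) + 103) - 225) = 452265 - (-304)*(((-53 + 118) + 103) - 225) = 452265 - (-304)*((65 + 103) - 225) = 452265 - (-304)*(168 - 225) = 452265 - (-304)*(-57) = 452265 - 1*17328 = 452265 - 17328 = 434937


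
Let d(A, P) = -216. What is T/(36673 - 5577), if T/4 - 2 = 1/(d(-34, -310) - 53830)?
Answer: 108091/420153604 ≈ 0.00025727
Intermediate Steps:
T = 216182/27023 (T = 8 + 4/(-216 - 53830) = 8 + 4/(-54046) = 8 + 4*(-1/54046) = 8 - 2/27023 = 216182/27023 ≈ 7.9999)
T/(36673 - 5577) = 216182/(27023*(36673 - 5577)) = (216182/27023)/31096 = (216182/27023)*(1/31096) = 108091/420153604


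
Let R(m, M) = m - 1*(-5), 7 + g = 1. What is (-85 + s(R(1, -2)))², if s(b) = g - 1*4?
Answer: 9025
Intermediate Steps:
g = -6 (g = -7 + 1 = -6)
R(m, M) = 5 + m (R(m, M) = m + 5 = 5 + m)
s(b) = -10 (s(b) = -6 - 1*4 = -6 - 4 = -10)
(-85 + s(R(1, -2)))² = (-85 - 10)² = (-95)² = 9025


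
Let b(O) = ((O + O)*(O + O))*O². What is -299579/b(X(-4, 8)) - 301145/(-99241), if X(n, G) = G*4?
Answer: 1233363158541/416246923264 ≈ 2.9631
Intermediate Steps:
X(n, G) = 4*G
b(O) = 4*O⁴ (b(O) = ((2*O)*(2*O))*O² = (4*O²)*O² = 4*O⁴)
-299579/b(X(-4, 8)) - 301145/(-99241) = -299579/(4*(4*8)⁴) - 301145/(-99241) = -299579/(4*32⁴) - 301145*(-1/99241) = -299579/(4*1048576) + 301145/99241 = -299579/4194304 + 301145/99241 = 1233363158541/416246923264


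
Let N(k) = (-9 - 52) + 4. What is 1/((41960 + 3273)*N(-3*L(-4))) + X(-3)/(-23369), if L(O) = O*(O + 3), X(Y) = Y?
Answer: 7711474/60251848689 ≈ 0.00012799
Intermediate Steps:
L(O) = O*(3 + O)
N(k) = -57 (N(k) = -61 + 4 = -57)
1/((41960 + 3273)*N(-3*L(-4))) + X(-3)/(-23369) = 1/((41960 + 3273)*(-57)) - 3/(-23369) = -1/57/45233 - 3*(-1/23369) = (1/45233)*(-1/57) + 3/23369 = -1/2578281 + 3/23369 = 7711474/60251848689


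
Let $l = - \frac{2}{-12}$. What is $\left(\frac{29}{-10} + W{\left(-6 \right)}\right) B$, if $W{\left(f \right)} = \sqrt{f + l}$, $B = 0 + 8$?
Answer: $- \frac{116}{5} + \frac{4 i \sqrt{210}}{3} \approx -23.2 + 19.322 i$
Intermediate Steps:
$B = 8$
$l = \frac{1}{6}$ ($l = \left(-2\right) \left(- \frac{1}{12}\right) = \frac{1}{6} \approx 0.16667$)
$W{\left(f \right)} = \sqrt{\frac{1}{6} + f}$ ($W{\left(f \right)} = \sqrt{f + \frac{1}{6}} = \sqrt{\frac{1}{6} + f}$)
$\left(\frac{29}{-10} + W{\left(-6 \right)}\right) B = \left(\frac{29}{-10} + \frac{\sqrt{6 + 36 \left(-6\right)}}{6}\right) 8 = \left(29 \left(- \frac{1}{10}\right) + \frac{\sqrt{6 - 216}}{6}\right) 8 = \left(- \frac{29}{10} + \frac{\sqrt{-210}}{6}\right) 8 = \left(- \frac{29}{10} + \frac{i \sqrt{210}}{6}\right) 8 = - \frac{116}{5} + \frac{4 i \sqrt{210}}{3}$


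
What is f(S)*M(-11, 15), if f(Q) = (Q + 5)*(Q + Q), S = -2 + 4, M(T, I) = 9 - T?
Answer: 560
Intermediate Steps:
S = 2
f(Q) = 2*Q*(5 + Q) (f(Q) = (5 + Q)*(2*Q) = 2*Q*(5 + Q))
f(S)*M(-11, 15) = (2*2*(5 + 2))*(9 - 1*(-11)) = (2*2*7)*(9 + 11) = 28*20 = 560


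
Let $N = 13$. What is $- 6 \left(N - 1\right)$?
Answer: $-72$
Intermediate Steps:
$- 6 \left(N - 1\right) = - 6 \left(13 - 1\right) = \left(-6\right) 12 = -72$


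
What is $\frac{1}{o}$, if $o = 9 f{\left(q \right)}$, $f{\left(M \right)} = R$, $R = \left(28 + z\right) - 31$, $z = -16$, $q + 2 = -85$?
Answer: $- \frac{1}{171} \approx -0.005848$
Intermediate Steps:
$q = -87$ ($q = -2 - 85 = -87$)
$R = -19$ ($R = \left(28 - 16\right) - 31 = 12 - 31 = -19$)
$f{\left(M \right)} = -19$
$o = -171$ ($o = 9 \left(-19\right) = -171$)
$\frac{1}{o} = \frac{1}{-171} = - \frac{1}{171}$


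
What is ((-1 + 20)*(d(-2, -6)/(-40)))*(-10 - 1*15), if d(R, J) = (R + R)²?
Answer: 190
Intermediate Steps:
d(R, J) = 4*R² (d(R, J) = (2*R)² = 4*R²)
((-1 + 20)*(d(-2, -6)/(-40)))*(-10 - 1*15) = ((-1 + 20)*((4*(-2)²)/(-40)))*(-10 - 1*15) = (19*((4*4)*(-1/40)))*(-10 - 15) = (19*(16*(-1/40)))*(-25) = (19*(-⅖))*(-25) = -38/5*(-25) = 190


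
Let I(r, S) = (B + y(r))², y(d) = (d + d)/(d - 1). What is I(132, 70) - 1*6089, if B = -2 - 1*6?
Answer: -103878673/17161 ≈ -6053.2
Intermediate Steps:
y(d) = 2*d/(-1 + d) (y(d) = (2*d)/(-1 + d) = 2*d/(-1 + d))
B = -8 (B = -2 - 6 = -8)
I(r, S) = (-8 + 2*r/(-1 + r))²
I(132, 70) - 1*6089 = 4*(4 - 3*132)²/(-1 + 132)² - 1*6089 = 4*(4 - 396)²/131² - 6089 = 4*(1/17161)*(-392)² - 6089 = 4*(1/17161)*153664 - 6089 = 614656/17161 - 6089 = -103878673/17161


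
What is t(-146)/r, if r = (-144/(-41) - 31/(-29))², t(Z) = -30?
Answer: -42411630/29669809 ≈ -1.4295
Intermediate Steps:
r = 29669809/1413721 (r = (-144*(-1/41) - 31*(-1/29))² = (144/41 + 31/29)² = (5447/1189)² = 29669809/1413721 ≈ 20.987)
t(-146)/r = -30/29669809/1413721 = -30*1413721/29669809 = -42411630/29669809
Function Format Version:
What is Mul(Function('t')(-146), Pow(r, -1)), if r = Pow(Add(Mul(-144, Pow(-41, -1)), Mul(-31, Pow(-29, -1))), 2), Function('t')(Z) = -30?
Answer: Rational(-42411630, 29669809) ≈ -1.4295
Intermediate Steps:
r = Rational(29669809, 1413721) (r = Pow(Add(Mul(-144, Rational(-1, 41)), Mul(-31, Rational(-1, 29))), 2) = Pow(Add(Rational(144, 41), Rational(31, 29)), 2) = Pow(Rational(5447, 1189), 2) = Rational(29669809, 1413721) ≈ 20.987)
Mul(Function('t')(-146), Pow(r, -1)) = Mul(-30, Pow(Rational(29669809, 1413721), -1)) = Mul(-30, Rational(1413721, 29669809)) = Rational(-42411630, 29669809)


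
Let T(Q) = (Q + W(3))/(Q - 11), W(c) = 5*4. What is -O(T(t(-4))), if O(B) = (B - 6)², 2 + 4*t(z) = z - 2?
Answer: -9216/169 ≈ -54.533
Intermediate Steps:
t(z) = -1 + z/4 (t(z) = -½ + (z - 2)/4 = -½ + (-2 + z)/4 = -½ + (-½ + z/4) = -1 + z/4)
W(c) = 20
T(Q) = (20 + Q)/(-11 + Q) (T(Q) = (Q + 20)/(Q - 11) = (20 + Q)/(-11 + Q))
O(B) = (-6 + B)²
-O(T(t(-4))) = -(-6 + (20 + (-1 + (¼)*(-4)))/(-11 + (-1 + (¼)*(-4))))² = -(-6 + (20 + (-1 - 1))/(-11 + (-1 - 1)))² = -(-6 + (20 - 2)/(-11 - 2))² = -(-6 + 18/(-13))² = -(-6 - 1/13*18)² = -(-6 - 18/13)² = -(-96/13)² = -1*9216/169 = -9216/169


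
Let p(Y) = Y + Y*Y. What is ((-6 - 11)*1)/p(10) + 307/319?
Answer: 2577/3190 ≈ 0.80784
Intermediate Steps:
p(Y) = Y + Y**2
((-6 - 11)*1)/p(10) + 307/319 = ((-6 - 11)*1)/((10*(1 + 10))) + 307/319 = (-17*1)/((10*11)) + 307*(1/319) = -17/110 + 307/319 = 2577/3190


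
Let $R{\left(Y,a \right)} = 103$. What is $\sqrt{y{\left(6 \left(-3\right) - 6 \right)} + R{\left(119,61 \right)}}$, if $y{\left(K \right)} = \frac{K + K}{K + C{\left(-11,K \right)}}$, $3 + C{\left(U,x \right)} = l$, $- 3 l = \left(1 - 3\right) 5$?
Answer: $\frac{\sqrt{529447}}{71} \approx 10.248$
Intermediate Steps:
$l = \frac{10}{3}$ ($l = - \frac{\left(1 - 3\right) 5}{3} = - \frac{\left(-2\right) 5}{3} = \left(- \frac{1}{3}\right) \left(-10\right) = \frac{10}{3} \approx 3.3333$)
$C{\left(U,x \right)} = \frac{1}{3}$ ($C{\left(U,x \right)} = -3 + \frac{10}{3} = \frac{1}{3}$)
$y{\left(K \right)} = \frac{2 K}{\frac{1}{3} + K}$ ($y{\left(K \right)} = \frac{K + K}{K + \frac{1}{3}} = \frac{2 K}{\frac{1}{3} + K}$)
$\sqrt{y{\left(6 \left(-3\right) - 6 \right)} + R{\left(119,61 \right)}} = \sqrt{\frac{6 \left(6 \left(-3\right) - 6\right)}{1 + 3 \left(6 \left(-3\right) - 6\right)} + 103} = \sqrt{\frac{6 \left(-18 - 6\right)}{1 + 3 \left(-18 - 6\right)} + 103} = \sqrt{6 \left(-24\right) \frac{1}{1 + 3 \left(-24\right)} + 103} = \sqrt{6 \left(-24\right) \frac{1}{1 - 72} + 103} = \sqrt{6 \left(-24\right) \frac{1}{-71} + 103} = \sqrt{6 \left(-24\right) \left(- \frac{1}{71}\right) + 103} = \sqrt{\frac{144}{71} + 103} = \sqrt{\frac{7457}{71}} = \frac{\sqrt{529447}}{71}$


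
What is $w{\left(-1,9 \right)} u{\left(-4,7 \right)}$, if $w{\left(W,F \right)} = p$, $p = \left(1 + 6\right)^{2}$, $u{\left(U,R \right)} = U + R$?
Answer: $147$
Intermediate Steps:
$u{\left(U,R \right)} = R + U$
$p = 49$ ($p = 7^{2} = 49$)
$w{\left(W,F \right)} = 49$
$w{\left(-1,9 \right)} u{\left(-4,7 \right)} = 49 \left(7 - 4\right) = 49 \cdot 3 = 147$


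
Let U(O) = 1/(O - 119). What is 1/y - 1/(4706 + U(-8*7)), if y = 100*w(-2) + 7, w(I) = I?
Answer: -857324/158944957 ≈ -0.0053938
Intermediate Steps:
U(O) = 1/(-119 + O)
y = -193 (y = 100*(-2) + 7 = -200 + 7 = -193)
1/y - 1/(4706 + U(-8*7)) = 1/(-193) - 1/(4706 + 1/(-119 - 8*7)) = -1/193 - 1/(4706 + 1/(-119 - 56)) = -1/193 - 1/(4706 + 1/(-175)) = -1/193 - 1/(4706 - 1/175) = -1/193 - 1/823549/175 = -1/193 - 1*175/823549 = -1/193 - 175/823549 = -857324/158944957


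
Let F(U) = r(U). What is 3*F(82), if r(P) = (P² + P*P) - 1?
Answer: 40341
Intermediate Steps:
r(P) = -1 + 2*P² (r(P) = (P² + P²) - 1 = 2*P² - 1 = -1 + 2*P²)
F(U) = -1 + 2*U²
3*F(82) = 3*(-1 + 2*82²) = 3*(-1 + 2*6724) = 3*(-1 + 13448) = 3*13447 = 40341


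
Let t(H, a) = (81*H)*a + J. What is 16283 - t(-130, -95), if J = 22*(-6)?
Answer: -983935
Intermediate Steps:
J = -132
t(H, a) = -132 + 81*H*a (t(H, a) = (81*H)*a - 132 = 81*H*a - 132 = -132 + 81*H*a)
16283 - t(-130, -95) = 16283 - (-132 + 81*(-130)*(-95)) = 16283 - (-132 + 1000350) = 16283 - 1*1000218 = 16283 - 1000218 = -983935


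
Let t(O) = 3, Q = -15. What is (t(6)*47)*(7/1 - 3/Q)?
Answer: 5076/5 ≈ 1015.2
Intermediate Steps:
(t(6)*47)*(7/1 - 3/Q) = (3*47)*(7/1 - 3/(-15)) = 141*(7*1 - 3*(-1/15)) = 141*(7 + 1/5) = 141*(36/5) = 5076/5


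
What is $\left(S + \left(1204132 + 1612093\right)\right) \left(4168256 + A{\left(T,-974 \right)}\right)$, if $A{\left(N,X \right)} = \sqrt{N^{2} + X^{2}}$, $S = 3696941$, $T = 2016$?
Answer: $27148543258496 + 13026332 \sqrt{1253233} \approx 2.7163 \cdot 10^{13}$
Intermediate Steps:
$\left(S + \left(1204132 + 1612093\right)\right) \left(4168256 + A{\left(T,-974 \right)}\right) = \left(3696941 + \left(1204132 + 1612093\right)\right) \left(4168256 + \sqrt{2016^{2} + \left(-974\right)^{2}}\right) = \left(3696941 + 2816225\right) \left(4168256 + \sqrt{4064256 + 948676}\right) = 6513166 \left(4168256 + \sqrt{5012932}\right) = 6513166 \left(4168256 + 2 \sqrt{1253233}\right) = 27148543258496 + 13026332 \sqrt{1253233}$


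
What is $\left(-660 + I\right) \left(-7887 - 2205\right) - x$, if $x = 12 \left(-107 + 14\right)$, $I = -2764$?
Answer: $34556124$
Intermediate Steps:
$x = -1116$ ($x = 12 \left(-93\right) = -1116$)
$\left(-660 + I\right) \left(-7887 - 2205\right) - x = \left(-660 - 2764\right) \left(-7887 - 2205\right) - -1116 = \left(-3424\right) \left(-10092\right) + 1116 = 34555008 + 1116 = 34556124$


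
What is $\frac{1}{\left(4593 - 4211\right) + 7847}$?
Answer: $\frac{1}{8229} \approx 0.00012152$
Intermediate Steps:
$\frac{1}{\left(4593 - 4211\right) + 7847} = \frac{1}{382 + 7847} = \frac{1}{8229}$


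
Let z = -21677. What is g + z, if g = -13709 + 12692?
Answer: -22694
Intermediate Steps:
g = -1017
g + z = -1017 - 21677 = -22694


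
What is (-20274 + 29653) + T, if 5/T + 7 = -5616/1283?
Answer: 136898848/14597 ≈ 9378.6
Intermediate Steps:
T = -6415/14597 (T = 5/(-7 - 5616/1283) = 5/(-14597/1283) = 5*(-1283/14597) = -6415/14597 ≈ -0.43947)
(-20274 + 29653) + T = (-20274 + 29653) - 6415/14597 = 9379 - 6415/14597 = 136898848/14597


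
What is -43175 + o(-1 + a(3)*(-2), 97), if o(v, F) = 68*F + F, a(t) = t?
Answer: -36482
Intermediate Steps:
o(v, F) = 69*F
-43175 + o(-1 + a(3)*(-2), 97) = -43175 + 69*97 = -43175 + 6693 = -36482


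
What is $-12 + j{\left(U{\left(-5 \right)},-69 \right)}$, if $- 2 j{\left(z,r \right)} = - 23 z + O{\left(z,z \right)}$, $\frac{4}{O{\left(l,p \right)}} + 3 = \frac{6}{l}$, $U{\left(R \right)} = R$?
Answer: $- \frac{2899}{42} \approx -69.024$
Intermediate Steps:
$O{\left(l,p \right)} = \frac{4}{-3 + \frac{6}{l}}$
$j{\left(z,r \right)} = \frac{23 z}{2} + \frac{2 z}{-6 + 3 z}$ ($j{\left(z,r \right)} = - \frac{- 23 z - \frac{4 z}{-6 + 3 z}}{2} = \frac{23 z}{2} + \frac{2 z}{-6 + 3 z}$)
$-12 + j{\left(U{\left(-5 \right)},-69 \right)} = -12 + \frac{1}{6} \left(-5\right) \frac{1}{-2 - 5} \left(-134 + 69 \left(-5\right)\right) = -12 + \frac{1}{6} \left(-5\right) \frac{1}{-7} \left(-134 - 345\right) = -12 + \frac{1}{6} \left(-5\right) \left(- \frac{1}{7}\right) \left(-479\right) = -12 - \frac{2395}{42} = - \frac{2899}{42}$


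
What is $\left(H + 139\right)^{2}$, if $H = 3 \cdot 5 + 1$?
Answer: $24025$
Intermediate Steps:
$H = 16$ ($H = 15 + 1 = 16$)
$\left(H + 139\right)^{2} = \left(16 + 139\right)^{2} = 155^{2} = 24025$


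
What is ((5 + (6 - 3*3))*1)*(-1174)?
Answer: -2348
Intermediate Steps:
((5 + (6 - 3*3))*1)*(-1174) = ((5 + (6 - 9))*1)*(-1174) = ((5 - 3)*1)*(-1174) = (2*1)*(-1174) = 2*(-1174) = -2348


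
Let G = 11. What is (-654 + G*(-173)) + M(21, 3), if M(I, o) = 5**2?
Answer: -2532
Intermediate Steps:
M(I, o) = 25
(-654 + G*(-173)) + M(21, 3) = (-654 + 11*(-173)) + 25 = (-654 - 1903) + 25 = -2557 + 25 = -2532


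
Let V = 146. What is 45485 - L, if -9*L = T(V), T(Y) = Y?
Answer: 409511/9 ≈ 45501.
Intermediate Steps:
L = -146/9 (L = -⅑*146 = -146/9 ≈ -16.222)
45485 - L = 45485 - 1*(-146/9) = 45485 + 146/9 = 409511/9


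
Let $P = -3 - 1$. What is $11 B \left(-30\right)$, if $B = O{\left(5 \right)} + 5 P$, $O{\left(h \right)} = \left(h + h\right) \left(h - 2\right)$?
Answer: $-3300$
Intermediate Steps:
$P = -4$ ($P = -3 - 1 = -4$)
$O{\left(h \right)} = 2 h \left(-2 + h\right)$
$B = 10$ ($B = 2 \cdot 5 \left(-2 + 5\right) + 5 \left(-4\right) = 2 \cdot 5 \cdot 3 - 20 = 30 - 20 = 10$)
$11 B \left(-30\right) = 11 \cdot 10 \left(-30\right) = 110 \left(-30\right) = -3300$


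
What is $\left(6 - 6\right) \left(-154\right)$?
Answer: $0$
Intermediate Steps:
$\left(6 - 6\right) \left(-154\right) = 0 \left(-154\right) = 0$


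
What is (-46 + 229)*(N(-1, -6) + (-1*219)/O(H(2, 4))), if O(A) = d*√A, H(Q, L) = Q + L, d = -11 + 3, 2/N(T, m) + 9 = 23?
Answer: 183/7 + 13359*√6/16 ≈ 2071.3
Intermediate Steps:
N(T, m) = ⅐ (N(T, m) = 2/(-9 + 23) = 2/14 = 2*(1/14) = ⅐)
d = -8
H(Q, L) = L + Q
O(A) = -8*√A
(-46 + 229)*(N(-1, -6) + (-1*219)/O(H(2, 4))) = (-46 + 229)*(⅐ + (-1*219)/((-8*√(4 + 2)))) = 183*(⅐ - 219*(-√6/48)) = 183*(⅐ - (-73)*√6/16) = 183*(⅐ + 73*√6/16) = 183/7 + 13359*√6/16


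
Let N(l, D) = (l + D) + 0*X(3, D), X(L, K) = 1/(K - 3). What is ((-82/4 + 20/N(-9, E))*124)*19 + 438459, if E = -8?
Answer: 6585617/17 ≈ 3.8739e+5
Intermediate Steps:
X(L, K) = 1/(-3 + K)
N(l, D) = D + l (N(l, D) = (l + D) + 0/(-3 + D) = (D + l) + 0 = D + l)
((-82/4 + 20/N(-9, E))*124)*19 + 438459 = ((-82/4 + 20/(-8 - 9))*124)*19 + 438459 = ((-82*¼ + 20/(-17))*124)*19 + 438459 = ((-41/2 + 20*(-1/17))*124)*19 + 438459 = ((-41/2 - 20/17)*124)*19 + 438459 = -737/34*124*19 + 438459 = -45694/17*19 + 438459 = -868186/17 + 438459 = 6585617/17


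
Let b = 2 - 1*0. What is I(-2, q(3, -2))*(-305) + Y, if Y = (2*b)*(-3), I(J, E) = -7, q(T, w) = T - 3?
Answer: 2123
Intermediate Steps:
q(T, w) = -3 + T
b = 2 (b = 2 + 0 = 2)
Y = -12 (Y = (2*2)*(-3) = 4*(-3) = -12)
I(-2, q(3, -2))*(-305) + Y = -7*(-305) - 12 = 2135 - 12 = 2123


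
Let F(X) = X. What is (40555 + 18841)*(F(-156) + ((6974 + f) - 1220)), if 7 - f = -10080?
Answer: 931626260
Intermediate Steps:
f = 10087 (f = 7 - 1*(-10080) = 7 + 10080 = 10087)
(40555 + 18841)*(F(-156) + ((6974 + f) - 1220)) = (40555 + 18841)*(-156 + ((6974 + 10087) - 1220)) = 59396*(-156 + (17061 - 1220)) = 59396*(-156 + 15841) = 59396*15685 = 931626260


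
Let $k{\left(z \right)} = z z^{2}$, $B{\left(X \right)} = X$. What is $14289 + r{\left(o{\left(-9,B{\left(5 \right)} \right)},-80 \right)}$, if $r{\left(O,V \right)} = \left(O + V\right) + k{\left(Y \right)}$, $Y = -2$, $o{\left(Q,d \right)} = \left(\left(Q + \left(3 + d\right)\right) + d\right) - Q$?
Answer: $14214$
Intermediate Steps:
$o{\left(Q,d \right)} = 3 + 2 d$ ($o{\left(Q,d \right)} = \left(\left(3 + Q + d\right) + d\right) - Q = \left(3 + Q + 2 d\right) - Q = 3 + 2 d$)
$k{\left(z \right)} = z^{3}$
$r{\left(O,V \right)} = -8 + O + V$ ($r{\left(O,V \right)} = \left(O + V\right) + \left(-2\right)^{3} = \left(O + V\right) - 8 = -8 + O + V$)
$14289 + r{\left(o{\left(-9,B{\left(5 \right)} \right)},-80 \right)} = 14289 - 75 = 14214$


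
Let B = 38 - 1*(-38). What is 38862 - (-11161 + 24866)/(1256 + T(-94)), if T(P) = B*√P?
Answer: 2059722007/53012 + 52079*I*√94/106024 ≈ 38854.0 + 4.7624*I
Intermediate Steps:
B = 76 (B = 38 + 38 = 76)
T(P) = 76*√P
38862 - (-11161 + 24866)/(1256 + T(-94)) = 38862 - (-11161 + 24866)/(1256 + 76*√(-94)) = 38862 - 13705/(1256 + 76*(I*√94)) = 38862 - 13705/(1256 + 76*I*√94)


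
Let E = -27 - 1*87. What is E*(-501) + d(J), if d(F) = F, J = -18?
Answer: 57096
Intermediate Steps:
E = -114 (E = -27 - 87 = -114)
E*(-501) + d(J) = -114*(-501) - 18 = 57114 - 18 = 57096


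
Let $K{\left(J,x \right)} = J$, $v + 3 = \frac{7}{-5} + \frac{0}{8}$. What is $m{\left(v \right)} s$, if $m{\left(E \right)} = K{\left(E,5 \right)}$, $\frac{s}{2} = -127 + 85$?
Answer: $\frac{1848}{5} \approx 369.6$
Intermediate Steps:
$s = -84$ ($s = 2 \left(-127 + 85\right) = 2 \left(-42\right) = -84$)
$v = - \frac{22}{5}$ ($v = -3 + \left(\frac{7}{-5} + \frac{0}{8}\right) = -3 + \left(7 \left(- \frac{1}{5}\right) + 0 \cdot \frac{1}{8}\right) = -3 + \left(- \frac{7}{5} + 0\right) = -3 - \frac{7}{5} = - \frac{22}{5} \approx -4.4$)
$m{\left(E \right)} = E$
$m{\left(v \right)} s = \left(- \frac{22}{5}\right) \left(-84\right) = \frac{1848}{5}$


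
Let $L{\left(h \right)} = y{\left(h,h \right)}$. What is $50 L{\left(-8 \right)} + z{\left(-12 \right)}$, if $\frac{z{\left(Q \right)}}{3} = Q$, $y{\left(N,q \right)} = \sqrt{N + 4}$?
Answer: $-36 + 100 i \approx -36.0 + 100.0 i$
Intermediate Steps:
$y{\left(N,q \right)} = \sqrt{4 + N}$
$z{\left(Q \right)} = 3 Q$
$L{\left(h \right)} = \sqrt{4 + h}$
$50 L{\left(-8 \right)} + z{\left(-12 \right)} = 50 \sqrt{4 - 8} + 3 \left(-12\right) = 50 \sqrt{-4} - 36 = 50 \cdot 2 i - 36 = 100 i - 36 = -36 + 100 i$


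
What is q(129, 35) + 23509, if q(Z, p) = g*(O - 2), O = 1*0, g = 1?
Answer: 23507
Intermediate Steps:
O = 0
q(Z, p) = -2 (q(Z, p) = 1*(0 - 2) = 1*(-2) = -2)
q(129, 35) + 23509 = -2 + 23509 = 23507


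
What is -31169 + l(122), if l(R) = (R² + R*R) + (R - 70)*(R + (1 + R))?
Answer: 11339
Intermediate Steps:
l(R) = 2*R² + (1 + 2*R)*(-70 + R) (l(R) = (R² + R²) + (-70 + R)*(1 + 2*R) = 2*R² + (1 + 2*R)*(-70 + R))
-31169 + l(122) = -31169 + (-70 - 139*122 + 4*122²) = -31169 + (-70 - 16958 + 4*14884) = -31169 + (-70 - 16958 + 59536) = -31169 + 42508 = 11339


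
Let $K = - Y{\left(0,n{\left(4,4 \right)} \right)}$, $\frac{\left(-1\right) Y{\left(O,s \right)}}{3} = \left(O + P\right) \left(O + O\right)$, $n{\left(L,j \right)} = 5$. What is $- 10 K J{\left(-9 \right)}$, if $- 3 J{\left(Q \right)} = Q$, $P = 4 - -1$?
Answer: $0$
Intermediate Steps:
$P = 5$ ($P = 4 + 1 = 5$)
$J{\left(Q \right)} = - \frac{Q}{3}$
$Y{\left(O,s \right)} = - 6 O \left(5 + O\right)$ ($Y{\left(O,s \right)} = - 3 \left(O + 5\right) \left(O + O\right) = - 3 \left(5 + O\right) 2 O = - 3 \cdot 2 O \left(5 + O\right) = - 6 O \left(5 + O\right)$)
$K = 0$ ($K = - \left(-6\right) 0 \left(5 + 0\right) = - \left(-6\right) 0 \cdot 5 = \left(-1\right) 0 = 0$)
$- 10 K J{\left(-9 \right)} = \left(-10\right) 0 \left(\left(- \frac{1}{3}\right) \left(-9\right)\right) = 0 \cdot 3 = 0$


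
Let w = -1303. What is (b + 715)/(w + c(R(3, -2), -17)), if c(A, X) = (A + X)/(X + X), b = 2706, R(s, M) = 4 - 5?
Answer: -58157/22142 ≈ -2.6265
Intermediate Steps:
R(s, M) = -1
c(A, X) = (A + X)/(2*X) (c(A, X) = (A + X)/((2*X)) = (A + X)*(1/(2*X)) = (A + X)/(2*X))
(b + 715)/(w + c(R(3, -2), -17)) = (2706 + 715)/(-1303 + (½)*(-1 - 17)/(-17)) = 3421/(-1303 + (½)*(-1/17)*(-18)) = 3421/(-1303 + 9/17) = 3421/(-22142/17) = 3421*(-17/22142) = -58157/22142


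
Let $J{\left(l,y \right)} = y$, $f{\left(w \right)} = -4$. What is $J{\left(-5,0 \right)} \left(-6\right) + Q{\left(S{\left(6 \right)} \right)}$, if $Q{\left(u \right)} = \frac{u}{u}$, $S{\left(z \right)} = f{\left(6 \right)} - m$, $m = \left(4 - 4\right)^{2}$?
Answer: $1$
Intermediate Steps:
$m = 0$ ($m = 0^{2} = 0$)
$S{\left(z \right)} = -4$ ($S{\left(z \right)} = -4 - 0 = -4 + 0 = -4$)
$Q{\left(u \right)} = 1$
$J{\left(-5,0 \right)} \left(-6\right) + Q{\left(S{\left(6 \right)} \right)} = 0 \left(-6\right) + 1 = 0 + 1 = 1$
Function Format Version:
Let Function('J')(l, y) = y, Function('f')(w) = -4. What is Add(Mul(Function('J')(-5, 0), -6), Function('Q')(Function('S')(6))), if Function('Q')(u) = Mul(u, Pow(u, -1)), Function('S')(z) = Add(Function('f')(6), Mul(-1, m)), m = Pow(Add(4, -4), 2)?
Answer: 1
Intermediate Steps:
m = 0 (m = Pow(0, 2) = 0)
Function('S')(z) = -4 (Function('S')(z) = Add(-4, Mul(-1, 0)) = Add(-4, 0) = -4)
Function('Q')(u) = 1
Add(Mul(Function('J')(-5, 0), -6), Function('Q')(Function('S')(6))) = Add(Mul(0, -6), 1) = Add(0, 1) = 1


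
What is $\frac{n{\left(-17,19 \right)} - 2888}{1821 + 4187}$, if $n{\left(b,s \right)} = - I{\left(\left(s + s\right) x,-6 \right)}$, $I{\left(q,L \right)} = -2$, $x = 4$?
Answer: $- \frac{1443}{3004} \approx -0.48036$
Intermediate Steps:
$n{\left(b,s \right)} = 2$ ($n{\left(b,s \right)} = \left(-1\right) \left(-2\right) = 2$)
$\frac{n{\left(-17,19 \right)} - 2888}{1821 + 4187} = \frac{2 - 2888}{1821 + 4187} = - \frac{2886}{6008} = \left(-2886\right) \frac{1}{6008} = - \frac{1443}{3004}$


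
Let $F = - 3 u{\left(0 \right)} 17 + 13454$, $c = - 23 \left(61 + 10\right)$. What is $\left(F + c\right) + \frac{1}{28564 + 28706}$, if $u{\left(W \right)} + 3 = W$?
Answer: $\frac{685750981}{57270} \approx 11974.0$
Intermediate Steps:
$c = -1633$ ($c = \left(-23\right) 71 = -1633$)
$u{\left(W \right)} = -3 + W$
$F = 13607$ ($F = - 3 \left(-3 + 0\right) 17 + 13454 = \left(-3\right) \left(-3\right) 17 + 13454 = 9 \cdot 17 + 13454 = 153 + 13454 = 13607$)
$\left(F + c\right) + \frac{1}{28564 + 28706} = \left(13607 - 1633\right) + \frac{1}{28564 + 28706} = 11974 + \frac{1}{57270} = \frac{685750981}{57270}$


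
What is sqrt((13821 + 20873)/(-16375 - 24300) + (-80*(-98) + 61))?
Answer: sqrt(522817708587)/8135 ≈ 88.883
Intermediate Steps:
sqrt((13821 + 20873)/(-16375 - 24300) + (-80*(-98) + 61)) = sqrt(34694/(-40675) + (7840 + 61)) = sqrt(34694*(-1/40675) + 7901) = sqrt(-34694/40675 + 7901) = sqrt(321338481/40675) = sqrt(522817708587)/8135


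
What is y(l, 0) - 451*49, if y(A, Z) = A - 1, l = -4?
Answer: -22104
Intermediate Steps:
y(A, Z) = -1 + A
y(l, 0) - 451*49 = (-1 - 4) - 451*49 = -5 - 22099 = -22104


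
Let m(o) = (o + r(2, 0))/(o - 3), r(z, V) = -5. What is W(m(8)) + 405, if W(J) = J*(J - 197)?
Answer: 7179/25 ≈ 287.16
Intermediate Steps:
m(o) = (-5 + o)/(-3 + o) (m(o) = (o - 5)/(o - 3) = (-5 + o)/(-3 + o))
W(J) = J*(-197 + J)
W(m(8)) + 405 = ((-5 + 8)/(-3 + 8))*(-197 + (-5 + 8)/(-3 + 8)) + 405 = (3/5)*(-197 + 3/5) + 405 = ((⅕)*3)*(-197 + (⅕)*3) + 405 = 3*(-197 + ⅗)/5 + 405 = (⅗)*(-982/5) + 405 = -2946/25 + 405 = 7179/25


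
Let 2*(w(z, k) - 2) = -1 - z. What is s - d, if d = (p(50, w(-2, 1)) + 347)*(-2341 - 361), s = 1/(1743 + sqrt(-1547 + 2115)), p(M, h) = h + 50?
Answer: 3278805829712/3037481 - 2*sqrt(142)/3037481 ≈ 1.0794e+6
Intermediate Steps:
w(z, k) = 3/2 - z/2 (w(z, k) = 2 + (-1 - z)/2 = 2 + (-1/2 - z/2) = 3/2 - z/2)
p(M, h) = 50 + h
s = 1/(1743 + 2*sqrt(142)) (s = 1/(1743 + sqrt(568)) = 1/(1743 + 2*sqrt(142)) ≈ 0.00056598)
d = -1079449 (d = ((50 + (3/2 - 1/2*(-2))) + 347)*(-2341 - 361) = ((50 + (3/2 + 1)) + 347)*(-2702) = ((50 + 5/2) + 347)*(-2702) = (105/2 + 347)*(-2702) = (799/2)*(-2702) = -1079449)
s - d = (1743/3037481 - 2*sqrt(142)/3037481) - 1*(-1079449) = (1743/3037481 - 2*sqrt(142)/3037481) + 1079449 = 3278805829712/3037481 - 2*sqrt(142)/3037481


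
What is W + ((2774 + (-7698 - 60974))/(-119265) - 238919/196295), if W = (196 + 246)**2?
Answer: 60982334783121/312148309 ≈ 1.9536e+5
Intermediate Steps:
W = 195364 (W = 442**2 = 195364)
W + ((2774 + (-7698 - 60974))/(-119265) - 238919/196295) = 195364 + ((2774 + (-7698 - 60974))/(-119265) - 238919/196295) = 195364 + ((2774 - 68672)*(-1/119265) - 238919*1/196295) = 195364 + (-65898*(-1/119265) - 238919/196295) = 195364 + (21966/39755 - 238919/196295) = 195364 - 207456355/312148309 = 60982334783121/312148309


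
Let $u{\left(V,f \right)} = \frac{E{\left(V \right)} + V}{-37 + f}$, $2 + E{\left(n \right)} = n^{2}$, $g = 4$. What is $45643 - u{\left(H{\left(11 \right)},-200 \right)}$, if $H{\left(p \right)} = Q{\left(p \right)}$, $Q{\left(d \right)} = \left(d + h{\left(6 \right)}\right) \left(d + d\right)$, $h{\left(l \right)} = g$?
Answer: $\frac{10926619}{237} \approx 46104.0$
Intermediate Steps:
$E{\left(n \right)} = -2 + n^{2}$
$h{\left(l \right)} = 4$
$Q{\left(d \right)} = 2 d \left(4 + d\right)$ ($Q{\left(d \right)} = \left(d + 4\right) \left(d + d\right) = \left(4 + d\right) 2 d = 2 d \left(4 + d\right)$)
$H{\left(p \right)} = 2 p \left(4 + p\right)$
$u{\left(V,f \right)} = \frac{-2 + V + V^{2}}{-37 + f}$ ($u{\left(V,f \right)} = \frac{\left(-2 + V^{2}\right) + V}{-37 + f} = \frac{-2 + V + V^{2}}{-37 + f}$)
$45643 - u{\left(H{\left(11 \right)},-200 \right)} = 45643 - \frac{-2 + 2 \cdot 11 \left(4 + 11\right) + \left(2 \cdot 11 \left(4 + 11\right)\right)^{2}}{-37 - 200} = 45643 - \frac{-2 + 2 \cdot 11 \cdot 15 + \left(2 \cdot 11 \cdot 15\right)^{2}}{-237} = 45643 - - \frac{-2 + 330 + 330^{2}}{237} = 45643 - - \frac{-2 + 330 + 108900}{237} = 45643 - \left(- \frac{1}{237}\right) 109228 = 45643 - - \frac{109228}{237} = 45643 + \frac{109228}{237} = \frac{10926619}{237}$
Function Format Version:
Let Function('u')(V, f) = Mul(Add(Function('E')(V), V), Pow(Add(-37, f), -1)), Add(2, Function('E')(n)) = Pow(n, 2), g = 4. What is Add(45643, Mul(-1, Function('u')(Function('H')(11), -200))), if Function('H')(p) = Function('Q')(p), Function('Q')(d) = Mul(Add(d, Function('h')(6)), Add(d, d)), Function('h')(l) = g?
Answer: Rational(10926619, 237) ≈ 46104.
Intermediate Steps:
Function('E')(n) = Add(-2, Pow(n, 2))
Function('h')(l) = 4
Function('Q')(d) = Mul(2, d, Add(4, d)) (Function('Q')(d) = Mul(Add(d, 4), Add(d, d)) = Mul(Add(4, d), Mul(2, d)) = Mul(2, d, Add(4, d)))
Function('H')(p) = Mul(2, p, Add(4, p))
Function('u')(V, f) = Mul(Pow(Add(-37, f), -1), Add(-2, V, Pow(V, 2))) (Function('u')(V, f) = Mul(Add(Add(-2, Pow(V, 2)), V), Pow(Add(-37, f), -1)) = Mul(Add(-2, V, Pow(V, 2)), Pow(Add(-37, f), -1)) = Mul(Pow(Add(-37, f), -1), Add(-2, V, Pow(V, 2))))
Add(45643, Mul(-1, Function('u')(Function('H')(11), -200))) = Add(45643, Mul(-1, Mul(Pow(Add(-37, -200), -1), Add(-2, Mul(2, 11, Add(4, 11)), Pow(Mul(2, 11, Add(4, 11)), 2))))) = Add(45643, Mul(-1, Mul(Pow(-237, -1), Add(-2, Mul(2, 11, 15), Pow(Mul(2, 11, 15), 2))))) = Add(45643, Mul(-1, Mul(Rational(-1, 237), Add(-2, 330, Pow(330, 2))))) = Add(45643, Mul(-1, Mul(Rational(-1, 237), Add(-2, 330, 108900)))) = Add(45643, Mul(-1, Mul(Rational(-1, 237), 109228))) = Add(45643, Mul(-1, Rational(-109228, 237))) = Add(45643, Rational(109228, 237)) = Rational(10926619, 237)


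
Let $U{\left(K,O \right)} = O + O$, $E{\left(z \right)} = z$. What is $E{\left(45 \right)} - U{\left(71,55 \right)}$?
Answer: $-65$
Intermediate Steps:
$U{\left(K,O \right)} = 2 O$
$E{\left(45 \right)} - U{\left(71,55 \right)} = 45 - 2 \cdot 55 = 45 - 110 = -65$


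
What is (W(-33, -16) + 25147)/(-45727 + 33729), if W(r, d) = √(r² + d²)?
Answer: -25147/11998 - √1345/11998 ≈ -2.0990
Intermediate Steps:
W(r, d) = √(d² + r²)
(W(-33, -16) + 25147)/(-45727 + 33729) = (√((-16)² + (-33)²) + 25147)/(-45727 + 33729) = (√(256 + 1089) + 25147)/(-11998) = (√1345 + 25147)*(-1/11998) = (25147 + √1345)*(-1/11998) = -25147/11998 - √1345/11998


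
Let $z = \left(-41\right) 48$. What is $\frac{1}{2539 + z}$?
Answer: $\frac{1}{571} \approx 0.0017513$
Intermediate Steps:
$z = -1968$
$\frac{1}{2539 + z} = \frac{1}{2539 - 1968} = \frac{1}{571}$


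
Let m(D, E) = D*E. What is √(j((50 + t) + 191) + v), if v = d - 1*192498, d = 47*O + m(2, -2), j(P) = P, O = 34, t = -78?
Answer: I*√190741 ≈ 436.74*I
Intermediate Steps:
d = 1594 (d = 47*34 + 2*(-2) = 1598 - 4 = 1594)
v = -190904 (v = 1594 - 1*192498 = 1594 - 192498 = -190904)
√(j((50 + t) + 191) + v) = √(((50 - 78) + 191) - 190904) = √((-28 + 191) - 190904) = √(163 - 190904) = √(-190741) = I*√190741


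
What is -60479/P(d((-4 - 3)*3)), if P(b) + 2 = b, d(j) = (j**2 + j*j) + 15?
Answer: -60479/895 ≈ -67.574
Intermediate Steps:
d(j) = 15 + 2*j**2 (d(j) = (j**2 + j**2) + 15 = 2*j**2 + 15 = 15 + 2*j**2)
P(b) = -2 + b
-60479/P(d((-4 - 3)*3)) = -60479/(-2 + (15 + 2*((-4 - 3)*3)**2)) = -60479/(-2 + (15 + 2*(-7*3)**2)) = -60479/(-2 + (15 + 2*(-21)**2)) = -60479/(-2 + (15 + 2*441)) = -60479/(-2 + (15 + 882)) = -60479/(-2 + 897) = -60479/895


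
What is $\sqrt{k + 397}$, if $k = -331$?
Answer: $\sqrt{66} \approx 8.124$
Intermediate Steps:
$\sqrt{k + 397} = \sqrt{-331 + 397} = \sqrt{66}$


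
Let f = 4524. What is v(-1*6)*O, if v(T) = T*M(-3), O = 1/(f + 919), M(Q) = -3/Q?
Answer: -6/5443 ≈ -0.0011023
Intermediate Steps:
O = 1/5443 (O = 1/(4524 + 919) = 1/5443 ≈ 0.00018372)
v(T) = T (v(T) = T*(-3/(-3)) = T*(-3*(-⅓)) = T*1 = T)
v(-1*6)*O = -1*6*(1/5443) = -6*1/5443 = -6/5443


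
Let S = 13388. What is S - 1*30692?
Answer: -17304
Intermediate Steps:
S - 1*30692 = 13388 - 1*30692 = 13388 - 30692 = -17304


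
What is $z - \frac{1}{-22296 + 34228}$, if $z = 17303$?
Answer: $\frac{206459395}{11932} \approx 17303.0$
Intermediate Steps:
$z - \frac{1}{-22296 + 34228} = 17303 - \frac{1}{-22296 + 34228} = 17303 - \frac{1}{11932} = \frac{206459395}{11932}$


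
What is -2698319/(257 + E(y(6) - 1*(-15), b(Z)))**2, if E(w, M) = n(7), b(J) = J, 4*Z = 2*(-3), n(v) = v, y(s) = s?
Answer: -2698319/69696 ≈ -38.716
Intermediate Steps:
Z = -3/2 (Z = (2*(-3))/4 = (1/4)*(-6) = -3/2 ≈ -1.5000)
E(w, M) = 7
-2698319/(257 + E(y(6) - 1*(-15), b(Z)))**2 = -2698319/(257 + 7)**2 = -2698319/(264**2) = -2698319/69696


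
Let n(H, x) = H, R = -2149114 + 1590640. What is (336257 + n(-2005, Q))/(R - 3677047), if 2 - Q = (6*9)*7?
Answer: -334252/4235521 ≈ -0.078916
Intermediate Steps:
Q = -376 (Q = 2 - 6*9*7 = 2 - 54*7 = 2 - 1*378 = 2 - 378 = -376)
R = -558474
(336257 + n(-2005, Q))/(R - 3677047) = (336257 - 2005)/(-558474 - 3677047) = 334252/(-4235521) = 334252*(-1/4235521) = -334252/4235521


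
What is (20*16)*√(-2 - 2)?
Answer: 640*I ≈ 640.0*I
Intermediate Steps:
(20*16)*√(-2 - 2) = 320*√(-4) = 320*(2*I) = 640*I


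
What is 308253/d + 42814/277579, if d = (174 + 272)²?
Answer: 94080949111/55214904364 ≈ 1.7039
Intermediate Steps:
d = 198916 (d = 446² = 198916)
308253/d + 42814/277579 = 308253/198916 + 42814/277579 = 94080949111/55214904364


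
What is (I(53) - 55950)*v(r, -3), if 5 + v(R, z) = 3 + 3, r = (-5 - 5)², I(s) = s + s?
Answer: -55844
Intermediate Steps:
I(s) = 2*s
r = 100 (r = (-10)² = 100)
v(R, z) = 1 (v(R, z) = -5 + (3 + 3) = -5 + 6 = 1)
(I(53) - 55950)*v(r, -3) = (2*53 - 55950)*1 = (106 - 55950)*1 = -55844*1 = -55844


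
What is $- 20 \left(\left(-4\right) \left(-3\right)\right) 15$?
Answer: $-3600$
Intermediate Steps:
$- 20 \left(\left(-4\right) \left(-3\right)\right) 15 = \left(-20\right) 12 \cdot 15 = \left(-240\right) 15 = -3600$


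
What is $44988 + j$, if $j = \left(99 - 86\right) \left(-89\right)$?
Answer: $43831$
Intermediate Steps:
$j = -1157$ ($j = 13 \left(-89\right) = -1157$)
$44988 + j = 44988 - 1157 = 43831$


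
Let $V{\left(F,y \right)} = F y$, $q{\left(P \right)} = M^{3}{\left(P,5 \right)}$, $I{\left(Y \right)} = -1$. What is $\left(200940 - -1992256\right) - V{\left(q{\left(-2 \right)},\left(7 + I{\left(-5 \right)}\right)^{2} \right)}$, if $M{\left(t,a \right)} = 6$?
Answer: $2185420$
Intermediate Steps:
$q{\left(P \right)} = 216$ ($q{\left(P \right)} = 6^{3} = 216$)
$\left(200940 - -1992256\right) - V{\left(q{\left(-2 \right)},\left(7 + I{\left(-5 \right)}\right)^{2} \right)} = \left(200940 - -1992256\right) - 216 \left(7 - 1\right)^{2} = \left(200940 + 1992256\right) - 216 \cdot 6^{2} = 2193196 - 216 \cdot 36 = 2193196 - 7776 = 2185420$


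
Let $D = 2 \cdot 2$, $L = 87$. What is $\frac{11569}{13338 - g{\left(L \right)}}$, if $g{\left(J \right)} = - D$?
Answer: $\frac{11569}{13342} \approx 0.86711$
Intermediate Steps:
$D = 4$
$g{\left(J \right)} = -4$ ($g{\left(J \right)} = \left(-1\right) 4 = -4$)
$\frac{11569}{13338 - g{\left(L \right)}} = \frac{11569}{13338 - -4} = \frac{11569}{13338 + 4} = \frac{11569}{13342}$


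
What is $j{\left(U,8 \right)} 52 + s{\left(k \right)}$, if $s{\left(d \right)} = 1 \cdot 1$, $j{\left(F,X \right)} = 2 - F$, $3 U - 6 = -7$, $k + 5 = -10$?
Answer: $\frac{367}{3} \approx 122.33$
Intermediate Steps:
$k = -15$ ($k = -5 - 10 = -15$)
$U = - \frac{1}{3}$ ($U = 2 + \frac{1}{3} \left(-7\right) = 2 - \frac{7}{3} = - \frac{1}{3} \approx -0.33333$)
$s{\left(d \right)} = 1$
$j{\left(U,8 \right)} 52 + s{\left(k \right)} = \left(2 - - \frac{1}{3}\right) 52 + 1 = \left(2 + \frac{1}{3}\right) 52 + 1 = \frac{7}{3} \cdot 52 + 1 = \frac{364}{3} + 1 = \frac{367}{3}$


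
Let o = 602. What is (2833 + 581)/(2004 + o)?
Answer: 1707/1303 ≈ 1.3101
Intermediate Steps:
(2833 + 581)/(2004 + o) = (2833 + 581)/(2004 + 602) = 3414/2606 = 3414*(1/2606) = 1707/1303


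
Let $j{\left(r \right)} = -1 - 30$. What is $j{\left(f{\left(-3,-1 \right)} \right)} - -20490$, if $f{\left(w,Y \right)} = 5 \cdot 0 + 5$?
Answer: $20459$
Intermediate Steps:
$f{\left(w,Y \right)} = 5$ ($f{\left(w,Y \right)} = 0 + 5 = 5$)
$j{\left(r \right)} = -31$ ($j{\left(r \right)} = -1 - 30 = -31$)
$j{\left(f{\left(-3,-1 \right)} \right)} - -20490 = -31 - -20490 = -31 + 20490 = 20459$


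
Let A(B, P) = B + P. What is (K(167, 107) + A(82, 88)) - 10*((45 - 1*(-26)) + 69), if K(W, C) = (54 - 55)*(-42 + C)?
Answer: -1295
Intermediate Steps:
K(W, C) = 42 - C (K(W, C) = -(-42 + C) = 42 - C)
(K(167, 107) + A(82, 88)) - 10*((45 - 1*(-26)) + 69) = ((42 - 1*107) + (82 + 88)) - 10*((45 - 1*(-26)) + 69) = ((42 - 107) + 170) - 10*((45 + 26) + 69) = (-65 + 170) - 10*(71 + 69) = 105 - 10*140 = 105 - 1400 = -1295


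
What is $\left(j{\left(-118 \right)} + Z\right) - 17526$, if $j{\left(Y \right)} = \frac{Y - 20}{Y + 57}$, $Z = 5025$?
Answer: $- \frac{762423}{61} \approx -12499.0$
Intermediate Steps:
$j{\left(Y \right)} = \frac{-20 + Y}{57 + Y}$
$\left(j{\left(-118 \right)} + Z\right) - 17526 = \left(\frac{-20 - 118}{57 - 118} + 5025\right) - 17526 = \left(\frac{1}{-61} \left(-138\right) + 5025\right) - 17526 = \left(\left(- \frac{1}{61}\right) \left(-138\right) + 5025\right) - 17526 = \left(\frac{138}{61} + 5025\right) - 17526 = \frac{306663}{61} - 17526 = - \frac{762423}{61}$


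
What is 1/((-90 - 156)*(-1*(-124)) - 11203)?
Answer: -1/41707 ≈ -2.3977e-5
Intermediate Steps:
1/((-90 - 156)*(-1*(-124)) - 11203) = 1/(-246*124 - 11203) = 1/(-30504 - 11203) = 1/(-41707) = -1/41707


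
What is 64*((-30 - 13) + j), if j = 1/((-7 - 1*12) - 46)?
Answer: -178944/65 ≈ -2753.0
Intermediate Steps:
j = -1/65 (j = 1/((-7 - 12) - 46) = 1/(-19 - 46) = 1/(-65) = -1/65 ≈ -0.015385)
64*((-30 - 13) + j) = 64*((-30 - 13) - 1/65) = 64*(-43 - 1/65) = 64*(-2796/65) = -178944/65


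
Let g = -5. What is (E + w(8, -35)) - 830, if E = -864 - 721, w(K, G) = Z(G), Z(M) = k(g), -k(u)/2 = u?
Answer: -2405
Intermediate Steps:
k(u) = -2*u
Z(M) = 10 (Z(M) = -2*(-5) = 10)
w(K, G) = 10
E = -1585
(E + w(8, -35)) - 830 = (-1585 + 10) - 830 = -1575 - 830 = -2405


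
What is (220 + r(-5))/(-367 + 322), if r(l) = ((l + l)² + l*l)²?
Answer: -3169/9 ≈ -352.11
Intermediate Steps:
r(l) = 25*l⁴ (r(l) = ((2*l)² + l²)² = (4*l² + l²)² = (5*l²)² = 25*l⁴)
(220 + r(-5))/(-367 + 322) = (220 + 25*(-5)⁴)/(-367 + 322) = (220 + 25*625)/(-45) = (220 + 15625)*(-1/45) = 15845*(-1/45) = -3169/9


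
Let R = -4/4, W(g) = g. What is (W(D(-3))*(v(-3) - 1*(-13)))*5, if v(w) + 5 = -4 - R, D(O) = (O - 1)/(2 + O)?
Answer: 100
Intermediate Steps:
D(O) = (-1 + O)/(2 + O)
R = -1 (R = -4*¼ = -1)
v(w) = -8 (v(w) = -5 + (-4 - 1*(-1)) = -5 + (-4 + 1) = -5 - 3 = -8)
(W(D(-3))*(v(-3) - 1*(-13)))*5 = (((-1 - 3)/(2 - 3))*(-8 - 1*(-13)))*5 = ((-4/(-1))*(-8 + 13))*5 = (-1*(-4)*5)*5 = (4*5)*5 = 20*5 = 100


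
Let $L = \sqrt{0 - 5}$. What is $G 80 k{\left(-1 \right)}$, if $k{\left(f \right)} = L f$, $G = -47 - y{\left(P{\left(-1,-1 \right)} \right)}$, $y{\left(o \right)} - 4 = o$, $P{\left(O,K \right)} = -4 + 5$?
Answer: $4160 i \sqrt{5} \approx 9302.0 i$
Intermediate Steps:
$P{\left(O,K \right)} = 1$
$y{\left(o \right)} = 4 + o$
$G = -52$ ($G = -47 - \left(4 + 1\right) = -47 - 5 = -52$)
$L = i \sqrt{5}$ ($L = \sqrt{-5} = i \sqrt{5} \approx 2.2361 i$)
$k{\left(f \right)} = i f \sqrt{5}$ ($k{\left(f \right)} = i \sqrt{5} f = i f \sqrt{5}$)
$G 80 k{\left(-1 \right)} = \left(-52\right) 80 i \left(-1\right) \sqrt{5} = - 4160 \left(- i \sqrt{5}\right) = 4160 i \sqrt{5}$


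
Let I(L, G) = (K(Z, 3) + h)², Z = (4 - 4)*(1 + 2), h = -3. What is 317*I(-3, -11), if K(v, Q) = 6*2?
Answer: 25677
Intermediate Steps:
Z = 0 (Z = 0*3 = 0)
K(v, Q) = 12
I(L, G) = 81 (I(L, G) = (12 - 3)² = 9² = 81)
317*I(-3, -11) = 317*81 = 25677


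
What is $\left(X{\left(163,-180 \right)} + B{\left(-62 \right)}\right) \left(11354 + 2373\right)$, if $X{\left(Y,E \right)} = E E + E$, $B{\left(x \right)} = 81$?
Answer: $443395827$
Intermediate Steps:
$X{\left(Y,E \right)} = E + E^{2}$ ($X{\left(Y,E \right)} = E^{2} + E = E + E^{2}$)
$\left(X{\left(163,-180 \right)} + B{\left(-62 \right)}\right) \left(11354 + 2373\right) = \left(- 180 \left(1 - 180\right) + 81\right) \left(11354 + 2373\right) = \left(\left(-180\right) \left(-179\right) + 81\right) 13727 = \left(32220 + 81\right) 13727 = 32301 \cdot 13727 = 443395827$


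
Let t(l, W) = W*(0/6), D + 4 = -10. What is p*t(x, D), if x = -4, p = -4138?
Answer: 0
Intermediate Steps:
D = -14 (D = -4 - 10 = -14)
t(l, W) = 0 (t(l, W) = W*(0*(1/6)) = W*0 = 0)
p*t(x, D) = -4138*0 = 0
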